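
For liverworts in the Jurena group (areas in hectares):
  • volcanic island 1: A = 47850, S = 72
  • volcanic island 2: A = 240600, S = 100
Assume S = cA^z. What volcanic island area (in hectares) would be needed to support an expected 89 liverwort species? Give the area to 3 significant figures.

136000 hectares

z = ln(100/72) / ln(240600/47850) = 0.3285 / 1.6151 = 0.2034
c = 72 / 47850^0.2034 = 72 / 8.951 = 8.043
A = (89/8.043)^(1/0.2034) ⇒ ln A = ln(11.06)/0.2034 = 11.8180
A = e^11.8180 ≈ 135667 hectares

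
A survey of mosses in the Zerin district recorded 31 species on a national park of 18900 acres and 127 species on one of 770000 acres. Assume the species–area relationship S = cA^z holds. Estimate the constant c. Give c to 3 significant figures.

0.732

z = ln(S₂/S₁) / ln(A₂/A₁) = ln(127/31) / ln(770000/18900) = 1.4102 / 3.7072 = 0.3804
c = S₁ / A₁^z = 31 / 18900^0.3804 = 31 / 42.34 = 0.7322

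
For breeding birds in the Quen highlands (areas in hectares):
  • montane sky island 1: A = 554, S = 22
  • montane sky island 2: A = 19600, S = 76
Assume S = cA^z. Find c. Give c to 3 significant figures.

z = ln(S₂/S₁) / ln(A₂/A₁) = ln(76/22) / ln(19600/554) = 1.2397 / 3.5661 = 0.3476
c = S₁ / A₁^z = 22 / 554^0.3476 = 22 / 8.989 = 2.447

2.45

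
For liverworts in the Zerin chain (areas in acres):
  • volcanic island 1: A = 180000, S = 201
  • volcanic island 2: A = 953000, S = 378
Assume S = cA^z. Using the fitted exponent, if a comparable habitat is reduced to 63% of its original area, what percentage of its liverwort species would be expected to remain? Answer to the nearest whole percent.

84%

z = ln(378/201) / ln(953000/180000) = 0.6316 / 1.6667 = 0.3790
S_new/S_old = (A_new/A_old)^z = 0.63^0.3790 = exp(0.3790 × -0.4620) = 0.8394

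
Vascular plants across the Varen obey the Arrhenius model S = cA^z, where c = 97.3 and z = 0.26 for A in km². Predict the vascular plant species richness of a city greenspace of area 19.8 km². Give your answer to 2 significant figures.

210

S = 97.3 × 19.8^0.26
ln S = ln 97.3 + 0.26 × ln 19.8 = 4.5778 + 0.26 × 2.9857 = 5.3541
S = e^5.3541 ≈ 211.5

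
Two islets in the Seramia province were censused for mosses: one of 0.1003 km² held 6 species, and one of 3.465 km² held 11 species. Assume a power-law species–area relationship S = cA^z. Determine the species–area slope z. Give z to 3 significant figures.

Taking logs: ln S = ln c + z ln A, so z = (ln S₂ − ln S₁)/(ln A₂ − ln A₁).
z = ln(11/6) / ln(3.465/0.1003) = ln(1.833) / ln(34.55) = 0.6061 / 3.5423 = 0.1711

0.171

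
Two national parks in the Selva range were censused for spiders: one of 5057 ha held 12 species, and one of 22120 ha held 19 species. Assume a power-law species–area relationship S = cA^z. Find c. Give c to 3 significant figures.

0.843

z = ln(S₂/S₁) / ln(A₂/A₁) = ln(19/12) / ln(22120/5057) = 0.4595 / 1.4757 = 0.3114
c = S₁ / A₁^z = 12 / 5057^0.3114 = 12 / 14.24 = 0.8429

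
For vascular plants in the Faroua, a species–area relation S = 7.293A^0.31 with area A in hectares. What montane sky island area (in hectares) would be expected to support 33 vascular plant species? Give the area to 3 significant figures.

33 = 7.293 × A^0.31  ⇒  A^0.31 = 33/7.293 = 4.525
ln A = ln(4.525) / 0.31 = 1.5096 / 0.31 = 4.8697
A = e^4.8697 ≈ 130.3 hectares

130 hectares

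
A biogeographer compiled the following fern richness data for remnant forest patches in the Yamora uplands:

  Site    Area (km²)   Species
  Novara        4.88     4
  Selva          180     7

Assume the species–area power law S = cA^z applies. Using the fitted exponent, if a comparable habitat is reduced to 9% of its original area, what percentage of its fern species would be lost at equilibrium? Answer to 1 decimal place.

z = ln(7/4) / ln(180/4.88) = 0.5596 / 3.6078 = 0.1551
S_new/S_old = (A_new/A_old)^z = 0.09^0.1551 = exp(0.1551 × -2.4079) = 0.6883
Fraction lost = 1 − 0.6883 = 0.3117

31.2%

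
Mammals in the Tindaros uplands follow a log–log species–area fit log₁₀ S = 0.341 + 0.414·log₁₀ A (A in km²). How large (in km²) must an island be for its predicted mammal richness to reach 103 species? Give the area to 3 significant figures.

10900 km²

103 = 2.193 × A^0.414  ⇒  A^0.414 = 103/2.193 = 46.97
ln A = ln(46.97) / 0.414 = 3.8495 / 0.414 = 9.2984
A = e^9.2984 ≈ 10921 km²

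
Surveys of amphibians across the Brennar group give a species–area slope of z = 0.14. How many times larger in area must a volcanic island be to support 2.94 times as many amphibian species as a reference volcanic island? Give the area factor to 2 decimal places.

(A₂/A₁)^0.14 = 2.94, so A₂/A₁ = 2.94^(1/0.14) = 2.94^7.143
ln(A₂/A₁) = ln 2.94 / 0.14 = 1.0784 / 0.14 = 7.7029
A₂/A₁ = e^7.7029 ≈ 2215

2214.82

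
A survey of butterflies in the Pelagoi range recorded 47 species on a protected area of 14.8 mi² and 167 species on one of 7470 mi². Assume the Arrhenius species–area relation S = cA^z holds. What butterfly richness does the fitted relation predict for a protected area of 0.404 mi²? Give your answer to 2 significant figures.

z = ln(167/47) / ln(7470/14.8) = 1.2678 / 6.2240 = 0.2037
c = 47 / 14.8^0.2037 = 47 / 1.731 = 27.15
S₃ = 27.15 × 0.404^0.2037 = 27.15 × 0.8314 ≈ 22.57

23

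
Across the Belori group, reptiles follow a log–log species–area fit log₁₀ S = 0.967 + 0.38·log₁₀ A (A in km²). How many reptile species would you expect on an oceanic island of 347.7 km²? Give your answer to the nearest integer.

S = 9.268 × 347.7^0.38 = 9.268 × 9.24 ≈ 85.64

86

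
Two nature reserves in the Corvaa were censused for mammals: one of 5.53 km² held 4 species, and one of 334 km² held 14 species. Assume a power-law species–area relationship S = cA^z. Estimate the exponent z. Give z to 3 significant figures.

Taking logs: ln S = ln c + z ln A, so z = (ln S₂ − ln S₁)/(ln A₂ − ln A₁).
z = ln(14/4) / ln(334/5.53) = ln(3.5) / ln(60.4) = 1.2528 / 4.1010 = 0.3055

0.305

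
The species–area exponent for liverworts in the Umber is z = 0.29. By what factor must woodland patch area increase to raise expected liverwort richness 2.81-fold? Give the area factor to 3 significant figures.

(A₂/A₁)^0.29 = 2.81, so A₂/A₁ = 2.81^(1/0.29) = 2.81^3.448
ln(A₂/A₁) = ln 2.81 / 0.29 = 1.0332 / 0.29 = 3.5627
A₂/A₁ = e^3.5627 ≈ 35.26

35.3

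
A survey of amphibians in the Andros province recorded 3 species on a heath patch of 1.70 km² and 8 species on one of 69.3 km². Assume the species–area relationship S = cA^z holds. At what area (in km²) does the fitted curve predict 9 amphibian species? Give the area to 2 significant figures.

110 km²

z = ln(8/3) / ln(69.3/1.7) = 0.9808 / 3.7078 = 0.2645
c = 3 / 1.7^0.2645 = 3 / 1.151 = 2.607
A = (9/2.607)^(1/0.2645) ⇒ ln A = ln(3.452)/0.2645 = 4.6837
A = e^4.6837 ≈ 108.2 km²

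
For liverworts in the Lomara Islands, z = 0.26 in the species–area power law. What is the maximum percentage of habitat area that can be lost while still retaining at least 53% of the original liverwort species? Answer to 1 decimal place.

91.3%

Need (A_new/A_old)^0.26 = 0.53, so A_new/A_old = 0.53^(1/0.26) = 0.53^3.846
ln(A_new/A_old) = ln 0.53 / 0.26 = -0.6349 / 0.26 = -2.4418
A_new/A_old = e^-2.4418 ≈ 0.087
Fraction that can be lost = 1 − 0.087 = 0.913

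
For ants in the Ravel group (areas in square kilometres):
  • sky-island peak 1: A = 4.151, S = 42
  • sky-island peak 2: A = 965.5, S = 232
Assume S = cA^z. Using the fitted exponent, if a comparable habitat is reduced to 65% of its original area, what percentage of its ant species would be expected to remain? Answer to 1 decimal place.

z = ln(232/42) / ln(965.5/4.151) = 1.7091 / 5.4493 = 0.3136
S_new/S_old = (A_new/A_old)^z = 0.65^0.3136 = exp(0.3136 × -0.4308) = 0.8736

87.4%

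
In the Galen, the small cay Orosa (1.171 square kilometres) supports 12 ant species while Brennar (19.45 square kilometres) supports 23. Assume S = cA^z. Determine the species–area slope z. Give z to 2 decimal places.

0.23

Taking logs: ln S = ln c + z ln A, so z = (ln S₂ − ln S₁)/(ln A₂ − ln A₁).
z = ln(23/12) / ln(19.45/1.171) = ln(1.917) / ln(16.61) = 0.6506 / 2.8100 = 0.2315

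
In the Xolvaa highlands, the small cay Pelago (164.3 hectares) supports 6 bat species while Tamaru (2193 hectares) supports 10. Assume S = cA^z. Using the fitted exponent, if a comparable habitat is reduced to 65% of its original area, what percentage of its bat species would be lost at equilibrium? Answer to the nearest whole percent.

z = ln(10/6) / ln(2193/164.3) = 0.5108 / 2.5913 = 0.1971
S_new/S_old = (A_new/A_old)^z = 0.65^0.1971 = exp(0.1971 × -0.4308) = 0.9186
Fraction lost = 1 − 0.9186 = 0.08141

8%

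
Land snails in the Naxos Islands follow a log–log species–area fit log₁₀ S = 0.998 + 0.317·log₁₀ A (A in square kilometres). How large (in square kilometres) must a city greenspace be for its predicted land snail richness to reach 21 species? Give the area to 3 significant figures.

21 = 9.954 × A^0.317  ⇒  A^0.317 = 21/9.954 = 2.11
ln A = ln(2.11) / 0.317 = 0.7465 / 0.317 = 2.3550
A = e^2.3550 ≈ 10.54 square kilometres

10.5 square kilometres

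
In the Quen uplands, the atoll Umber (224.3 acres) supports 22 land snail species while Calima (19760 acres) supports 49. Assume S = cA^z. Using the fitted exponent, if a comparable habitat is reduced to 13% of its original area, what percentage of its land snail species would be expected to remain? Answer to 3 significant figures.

69.4%

z = ln(49/22) / ln(19760/224.3) = 0.8008 / 4.4784 = 0.1788
S_new/S_old = (A_new/A_old)^z = 0.13^0.1788 = exp(0.1788 × -2.0402) = 0.6943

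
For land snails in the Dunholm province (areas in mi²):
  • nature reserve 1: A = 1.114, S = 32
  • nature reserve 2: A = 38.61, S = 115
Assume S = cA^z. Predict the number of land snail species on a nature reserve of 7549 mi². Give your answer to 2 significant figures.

770

z = ln(115/32) / ln(38.61/1.114) = 1.2792 / 3.5456 = 0.3608
c = 32 / 1.114^0.3608 = 32 / 1.04 = 30.78
S₃ = 30.78 × 7549^0.3608 = 30.78 × 25.07 ≈ 771.5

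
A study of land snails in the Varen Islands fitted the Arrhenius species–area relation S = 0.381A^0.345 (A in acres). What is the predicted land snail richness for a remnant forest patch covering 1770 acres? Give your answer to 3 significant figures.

S = 0.381 × 1770^0.345 = 0.381 × 13.2 ≈ 5.029

5.03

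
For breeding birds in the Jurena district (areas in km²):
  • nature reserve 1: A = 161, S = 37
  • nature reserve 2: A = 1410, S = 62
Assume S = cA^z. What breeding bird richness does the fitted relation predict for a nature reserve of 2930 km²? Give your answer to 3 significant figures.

z = ln(62/37) / ln(1410/161) = 0.5162 / 2.1699 = 0.2379
c = 37 / 161^0.2379 = 37 / 3.35 = 11.05
S₃ = 11.05 × 2930^0.2379 = 11.05 × 6.68 ≈ 73.78

73.8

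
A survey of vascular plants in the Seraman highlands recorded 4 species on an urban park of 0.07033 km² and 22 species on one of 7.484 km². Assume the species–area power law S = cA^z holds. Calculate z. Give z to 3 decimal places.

Taking logs: ln S = ln c + z ln A, so z = (ln S₂ − ln S₁)/(ln A₂ − ln A₁).
z = ln(22/4) / ln(7.484/0.07033) = ln(5.5) / ln(106.4) = 1.7047 / 4.6673 = 0.3653

0.365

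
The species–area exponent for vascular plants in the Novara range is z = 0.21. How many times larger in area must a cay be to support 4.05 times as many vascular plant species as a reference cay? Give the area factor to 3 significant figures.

781

(A₂/A₁)^0.21 = 4.05, so A₂/A₁ = 4.05^(1/0.21) = 4.05^4.762
ln(A₂/A₁) = ln 4.05 / 0.21 = 1.3987 / 0.21 = 6.6606
A₂/A₁ = e^6.6606 ≈ 781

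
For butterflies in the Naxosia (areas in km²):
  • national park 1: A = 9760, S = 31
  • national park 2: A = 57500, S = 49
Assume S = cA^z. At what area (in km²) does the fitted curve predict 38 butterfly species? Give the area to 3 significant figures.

z = ln(49/31) / ln(57500/9760) = 0.4578 / 1.7735 = 0.2582
c = 31 / 9760^0.2582 = 31 / 10.71 = 2.894
A = (38/2.894)^(1/0.2582) ⇒ ln A = ln(13.13)/0.2582 = 9.9747
A = e^9.9747 ≈ 21477 km²

21500 km²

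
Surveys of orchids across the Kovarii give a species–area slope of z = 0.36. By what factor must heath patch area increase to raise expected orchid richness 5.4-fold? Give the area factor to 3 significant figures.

(A₂/A₁)^0.36 = 5.4, so A₂/A₁ = 5.4^(1/0.36) = 5.4^2.778
ln(A₂/A₁) = ln 5.4 / 0.36 = 1.6864 / 0.36 = 4.6844
A₂/A₁ = e^4.6844 ≈ 108.2

108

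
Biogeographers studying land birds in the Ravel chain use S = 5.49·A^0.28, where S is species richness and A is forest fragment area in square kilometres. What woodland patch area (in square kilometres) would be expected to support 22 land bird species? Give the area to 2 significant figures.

22 = 5.49 × A^0.28  ⇒  A^0.28 = 22/5.49 = 4.007
ln A = ln(4.007) / 0.28 = 1.3881 / 0.28 = 4.9576
A = e^4.9576 ≈ 142.2 square kilometres

140 square kilometres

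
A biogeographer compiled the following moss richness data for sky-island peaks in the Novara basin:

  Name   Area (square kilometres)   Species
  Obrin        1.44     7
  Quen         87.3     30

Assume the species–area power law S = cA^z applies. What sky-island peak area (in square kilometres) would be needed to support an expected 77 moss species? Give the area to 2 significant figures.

1200 square kilometres

z = ln(30/7) / ln(87.3/1.44) = 1.4553 / 4.1047 = 0.3545
c = 7 / 1.44^0.3545 = 7 / 1.138 = 6.151
A = (77/6.151)^(1/0.3545) ⇒ ln A = ln(12.52)/0.3545 = 7.1280
A = e^7.1280 ≈ 1246 square kilometres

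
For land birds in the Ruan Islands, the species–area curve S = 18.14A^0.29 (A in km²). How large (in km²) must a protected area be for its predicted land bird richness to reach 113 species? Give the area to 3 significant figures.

549 km²

113 = 18.14 × A^0.29  ⇒  A^0.29 = 113/18.14 = 6.229
ln A = ln(6.229) / 0.29 = 1.8293 / 0.29 = 6.3078
A = e^6.3078 ≈ 548.8 km²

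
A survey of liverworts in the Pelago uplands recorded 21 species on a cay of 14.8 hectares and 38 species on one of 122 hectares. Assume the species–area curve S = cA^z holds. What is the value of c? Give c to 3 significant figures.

9.84

z = ln(S₂/S₁) / ln(A₂/A₁) = ln(38/21) / ln(122/14.8) = 0.5931 / 2.1094 = 0.2812
c = S₁ / A₁^z = 21 / 14.8^0.2812 = 21 / 2.133 = 9.845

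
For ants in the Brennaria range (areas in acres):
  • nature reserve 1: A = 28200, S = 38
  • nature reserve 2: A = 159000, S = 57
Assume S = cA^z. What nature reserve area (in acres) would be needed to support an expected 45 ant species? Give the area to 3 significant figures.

z = ln(57/38) / ln(159000/28200) = 0.4055 / 1.7296 = 0.2344
c = 38 / 28200^0.2344 = 38 / 11.05 = 3.44
A = (45/3.44)^(1/0.2344) ⇒ ln A = ln(13.08)/0.2344 = 10.9683
A = e^10.9683 ≈ 58006 acres

58000 acres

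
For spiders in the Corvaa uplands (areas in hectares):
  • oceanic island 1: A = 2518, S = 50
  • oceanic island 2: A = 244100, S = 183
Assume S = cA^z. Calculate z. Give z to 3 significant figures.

Taking logs: ln S = ln c + z ln A, so z = (ln S₂ − ln S₁)/(ln A₂ − ln A₁).
z = ln(183/50) / ln(244100/2518) = ln(3.66) / ln(96.94) = 1.2975 / 4.5741 = 0.2837

0.284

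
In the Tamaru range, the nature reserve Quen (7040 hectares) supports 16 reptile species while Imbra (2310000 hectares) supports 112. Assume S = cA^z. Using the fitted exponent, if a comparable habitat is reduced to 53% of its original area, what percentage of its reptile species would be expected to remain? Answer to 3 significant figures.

z = ln(112/16) / ln(2310000/7040) = 1.9459 / 5.7934 = 0.3359
S_new/S_old = (A_new/A_old)^z = 0.53^0.3359 = exp(0.3359 × -0.6349) = 0.808

80.8%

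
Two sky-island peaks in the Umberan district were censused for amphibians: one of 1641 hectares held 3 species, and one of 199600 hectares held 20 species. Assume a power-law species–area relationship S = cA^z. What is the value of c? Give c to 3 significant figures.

0.161

z = ln(S₂/S₁) / ln(A₂/A₁) = ln(20/3) / ln(199600/1641) = 1.8971 / 4.8010 = 0.3952
c = S₁ / A₁^z = 3 / 1641^0.3952 = 3 / 18.64 = 0.1609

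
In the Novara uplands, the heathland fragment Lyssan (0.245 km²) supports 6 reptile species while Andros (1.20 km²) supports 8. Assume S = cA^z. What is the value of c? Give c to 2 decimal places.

z = ln(S₂/S₁) / ln(A₂/A₁) = ln(8/6) / ln(1.2/0.245) = 0.2877 / 1.5888 = 0.1811
c = S₁ / A₁^z = 6 / 0.245^0.1811 = 6 / 0.7752 = 7.74

7.74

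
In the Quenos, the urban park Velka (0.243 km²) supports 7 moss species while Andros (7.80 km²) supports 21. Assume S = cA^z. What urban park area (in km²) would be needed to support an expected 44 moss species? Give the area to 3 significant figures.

80.6 km²

z = ln(21/7) / ln(7.8/0.243) = 1.0986 / 3.4688 = 0.3167
c = 7 / 0.243^0.3167 = 7 / 0.6389 = 10.96
A = (44/10.96)^(1/0.3167) ⇒ ln A = ln(4.016)/0.3167 = 4.3896
A = e^4.3896 ≈ 80.61 km²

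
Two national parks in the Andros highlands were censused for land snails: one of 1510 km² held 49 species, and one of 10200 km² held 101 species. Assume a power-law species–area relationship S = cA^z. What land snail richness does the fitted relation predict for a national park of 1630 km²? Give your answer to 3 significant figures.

z = ln(101/49) / ln(10200/1510) = 0.7233 / 1.9103 = 0.3786
c = 49 / 1510^0.3786 = 49 / 15.98 = 3.066
S₃ = 3.066 × 1630^0.3786 = 3.066 × 16.45 ≈ 50.44

50.4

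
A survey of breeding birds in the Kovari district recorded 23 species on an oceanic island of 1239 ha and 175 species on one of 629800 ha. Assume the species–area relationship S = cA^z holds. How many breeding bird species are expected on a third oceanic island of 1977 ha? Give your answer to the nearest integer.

z = ln(175/23) / ln(629800/1239) = 2.0293 / 6.2311 = 0.3257
c = 23 / 1239^0.3257 = 23 / 10.17 = 2.262
S₃ = 2.262 × 1977^0.3257 = 2.262 × 11.84 ≈ 26.78

27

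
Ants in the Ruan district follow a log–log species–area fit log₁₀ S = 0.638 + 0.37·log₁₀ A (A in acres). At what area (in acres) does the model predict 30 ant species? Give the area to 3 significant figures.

30 = 4.345 × A^0.37  ⇒  A^0.37 = 30/4.345 = 6.904
ln A = ln(6.904) / 0.37 = 1.9321 / 0.37 = 5.2220
A = e^5.2220 ≈ 185.3 acres

185 acres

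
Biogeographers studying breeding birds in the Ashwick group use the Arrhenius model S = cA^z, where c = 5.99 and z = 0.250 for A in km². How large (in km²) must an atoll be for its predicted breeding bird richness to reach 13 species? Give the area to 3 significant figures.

22.2 km²

13 = 5.99 × A^0.25  ⇒  A^0.25 = 13/5.99 = 2.17
ln A = ln(2.17) / 0.25 = 0.7749 / 0.25 = 3.0994
A = e^3.0994 ≈ 22.19 km²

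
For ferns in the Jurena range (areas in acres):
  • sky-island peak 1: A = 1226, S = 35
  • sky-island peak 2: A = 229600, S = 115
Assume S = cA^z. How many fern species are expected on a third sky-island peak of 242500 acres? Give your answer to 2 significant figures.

120

z = ln(115/35) / ln(229600/1226) = 1.1896 / 5.2326 = 0.2273
c = 35 / 1226^0.2273 = 35 / 5.037 = 6.949
S₃ = 6.949 × 242500^0.2273 = 6.949 × 16.76 ≈ 116.4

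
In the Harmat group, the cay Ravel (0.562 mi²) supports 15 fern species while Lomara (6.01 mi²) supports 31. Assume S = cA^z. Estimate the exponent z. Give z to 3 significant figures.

Taking logs: ln S = ln c + z ln A, so z = (ln S₂ − ln S₁)/(ln A₂ − ln A₁).
z = ln(31/15) / ln(6.01/0.562) = ln(2.067) / ln(10.69) = 0.7259 / 2.3697 = 0.3063

0.306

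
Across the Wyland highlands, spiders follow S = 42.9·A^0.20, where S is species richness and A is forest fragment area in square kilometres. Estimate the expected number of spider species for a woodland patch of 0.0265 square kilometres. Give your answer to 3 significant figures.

S = 42.9 × 0.0265^0.2
ln S = ln 42.9 + 0.2 × ln 0.0265 = 3.7589 + 0.2 × -3.6306 = 3.0327
S = e^3.0327 ≈ 20.75

20.8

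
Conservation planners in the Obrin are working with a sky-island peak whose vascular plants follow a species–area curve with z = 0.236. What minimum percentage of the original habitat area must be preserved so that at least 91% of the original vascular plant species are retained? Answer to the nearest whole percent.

Need (A_new/A_old)^0.236 = 0.91, so A_new/A_old = 0.91^(1/0.236) = 0.91^4.237
ln(A_new/A_old) = ln 0.91 / 0.236 = -0.0943 / 0.236 = -0.3996
A_new/A_old = e^-0.3996 ≈ 0.6706

67%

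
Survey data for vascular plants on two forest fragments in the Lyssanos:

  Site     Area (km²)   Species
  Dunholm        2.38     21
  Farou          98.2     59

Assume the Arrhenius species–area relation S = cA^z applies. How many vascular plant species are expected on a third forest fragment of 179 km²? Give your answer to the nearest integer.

70

z = ln(59/21) / ln(98.2/2.38) = 1.0330 / 3.7199 = 0.2777
c = 21 / 2.38^0.2777 = 21 / 1.272 = 16.51
S₃ = 16.51 × 179^0.2777 = 16.51 × 4.223 ≈ 69.7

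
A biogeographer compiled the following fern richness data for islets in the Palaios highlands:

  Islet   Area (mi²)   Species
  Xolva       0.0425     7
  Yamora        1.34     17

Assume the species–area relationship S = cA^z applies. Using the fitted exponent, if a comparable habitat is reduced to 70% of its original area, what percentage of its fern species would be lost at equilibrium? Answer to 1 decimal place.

8.8%

z = ln(17/7) / ln(1.34/0.0425) = 0.8873 / 3.4509 = 0.2571
S_new/S_old = (A_new/A_old)^z = 0.7^0.2571 = exp(0.2571 × -0.3567) = 0.9124
Fraction lost = 1 − 0.9124 = 0.08763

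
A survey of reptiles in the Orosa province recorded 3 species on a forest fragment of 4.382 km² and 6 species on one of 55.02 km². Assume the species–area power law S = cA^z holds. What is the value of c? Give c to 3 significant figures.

z = ln(S₂/S₁) / ln(A₂/A₁) = ln(6/3) / ln(55.02/4.382) = 0.6931 / 2.5302 = 0.2740
c = S₁ / A₁^z = 3 / 4.382^0.2740 = 3 / 1.499 = 2.001

2.00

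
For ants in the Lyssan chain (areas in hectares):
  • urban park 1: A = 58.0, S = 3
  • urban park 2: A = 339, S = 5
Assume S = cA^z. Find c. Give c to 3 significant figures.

0.927

z = ln(S₂/S₁) / ln(A₂/A₁) = ln(5/3) / ln(339/58) = 0.5108 / 1.7656 = 0.2893
c = S₁ / A₁^z = 3 / 58^0.2893 = 3 / 3.237 = 0.9266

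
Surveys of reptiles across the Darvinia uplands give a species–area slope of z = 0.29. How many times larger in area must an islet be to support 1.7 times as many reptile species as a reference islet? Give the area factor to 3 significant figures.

(A₂/A₁)^0.29 = 1.7, so A₂/A₁ = 1.7^(1/0.29) = 1.7^3.448
ln(A₂/A₁) = ln 1.7 / 0.29 = 0.5306 / 0.29 = 1.8298
A₂/A₁ = e^1.8298 ≈ 6.232

6.23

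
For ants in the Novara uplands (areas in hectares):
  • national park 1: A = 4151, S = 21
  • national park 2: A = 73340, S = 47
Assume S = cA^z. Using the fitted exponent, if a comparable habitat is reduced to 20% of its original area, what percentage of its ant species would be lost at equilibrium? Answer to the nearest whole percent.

36%

z = ln(47/21) / ln(73340/4151) = 0.8056 / 2.8718 = 0.2805
S_new/S_old = (A_new/A_old)^z = 0.2^0.2805 = exp(0.2805 × -1.6094) = 0.6367
Fraction lost = 1 − 0.6367 = 0.3633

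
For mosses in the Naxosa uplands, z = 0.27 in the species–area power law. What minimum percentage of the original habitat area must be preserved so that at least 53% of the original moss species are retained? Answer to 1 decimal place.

Need (A_new/A_old)^0.27 = 0.53, so A_new/A_old = 0.53^(1/0.27) = 0.53^3.704
ln(A_new/A_old) = ln 0.53 / 0.27 = -0.6349 / 0.27 = -2.3514
A_new/A_old = e^-2.3514 ≈ 0.09524

9.5%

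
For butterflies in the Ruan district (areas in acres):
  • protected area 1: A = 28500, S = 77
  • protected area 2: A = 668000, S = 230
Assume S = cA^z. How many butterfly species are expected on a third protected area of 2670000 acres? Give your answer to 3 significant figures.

372

z = ln(230/77) / ln(668000/28500) = 1.0943 / 3.1544 = 0.3469
c = 77 / 28500^0.3469 = 77 / 35.11 = 2.193
S₃ = 2.193 × 2670000^0.3469 = 2.193 × 169.6 ≈ 371.9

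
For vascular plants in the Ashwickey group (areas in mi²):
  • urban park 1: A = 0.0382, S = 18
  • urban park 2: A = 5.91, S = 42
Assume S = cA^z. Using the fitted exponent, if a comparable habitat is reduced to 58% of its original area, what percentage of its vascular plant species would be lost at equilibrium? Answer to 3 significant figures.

z = ln(42/18) / ln(5.91/0.0382) = 0.8473 / 5.0416 = 0.1681
S_new/S_old = (A_new/A_old)^z = 0.58^0.1681 = exp(0.1681 × -0.5447) = 0.9125
Fraction lost = 1 − 0.9125 = 0.08748

8.75%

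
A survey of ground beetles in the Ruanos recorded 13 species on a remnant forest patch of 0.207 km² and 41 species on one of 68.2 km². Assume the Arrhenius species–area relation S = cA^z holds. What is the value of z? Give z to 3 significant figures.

Taking logs: ln S = ln c + z ln A, so z = (ln S₂ − ln S₁)/(ln A₂ − ln A₁).
z = ln(41/13) / ln(68.2/0.207) = ln(3.154) / ln(329.5) = 1.1486 / 5.7975 = 0.1981

0.198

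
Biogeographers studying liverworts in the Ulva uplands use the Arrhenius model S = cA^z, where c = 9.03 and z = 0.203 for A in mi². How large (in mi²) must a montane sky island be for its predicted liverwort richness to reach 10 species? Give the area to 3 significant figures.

1.65 mi²

10 = 9.03 × A^0.203  ⇒  A^0.203 = 10/9.03 = 1.107
ln A = ln(1.107) / 0.203 = 0.1020 / 0.203 = 0.5026
A = e^0.5026 ≈ 1.653 mi²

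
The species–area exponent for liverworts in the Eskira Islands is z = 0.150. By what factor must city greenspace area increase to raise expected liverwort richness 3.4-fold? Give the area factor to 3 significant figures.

(A₂/A₁)^0.15 = 3.4, so A₂/A₁ = 3.4^(1/0.15) = 3.4^6.667
ln(A₂/A₁) = ln 3.4 / 0.15 = 1.2238 / 0.15 = 8.1585
A₂/A₁ = e^8.1585 ≈ 3493

3490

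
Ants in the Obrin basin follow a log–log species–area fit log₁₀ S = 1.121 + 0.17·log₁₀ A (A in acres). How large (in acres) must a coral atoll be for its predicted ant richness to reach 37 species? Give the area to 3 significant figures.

37 = 13.21 × A^0.17  ⇒  A^0.17 = 37/13.21 = 2.8
ln A = ln(2.8) / 0.17 = 1.0297 / 0.17 = 6.0572
A = e^6.0572 ≈ 427.2 acres

427 acres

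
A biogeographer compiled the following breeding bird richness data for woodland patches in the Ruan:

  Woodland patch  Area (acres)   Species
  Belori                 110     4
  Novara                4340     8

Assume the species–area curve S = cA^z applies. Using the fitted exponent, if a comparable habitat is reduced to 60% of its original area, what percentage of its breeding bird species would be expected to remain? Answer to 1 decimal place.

90.8%

z = ln(8/4) / ln(4340/110) = 0.6931 / 3.6751 = 0.1886
S_new/S_old = (A_new/A_old)^z = 0.6^0.1886 = exp(0.1886 × -0.5108) = 0.9082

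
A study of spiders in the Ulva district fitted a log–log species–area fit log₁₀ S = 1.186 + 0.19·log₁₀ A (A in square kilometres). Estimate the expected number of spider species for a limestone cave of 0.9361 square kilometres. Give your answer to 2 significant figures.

S = 15.35 × 0.9361^0.19
ln S = ln 15.35 + 0.19 × ln 0.9361 = 2.7309 + 0.19 × -0.0660 = 2.7183
S = e^2.7183 ≈ 15.15

15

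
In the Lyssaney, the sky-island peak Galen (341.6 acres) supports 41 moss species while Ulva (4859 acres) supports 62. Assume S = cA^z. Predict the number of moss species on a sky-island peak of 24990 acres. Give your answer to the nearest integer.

z = ln(62/41) / ln(4859/341.6) = 0.4136 / 2.6549 = 0.1558
c = 41 / 341.6^0.1558 = 41 / 2.481 = 16.52
S₃ = 16.52 × 24990^0.1558 = 16.52 × 4.842 ≈ 80.02

80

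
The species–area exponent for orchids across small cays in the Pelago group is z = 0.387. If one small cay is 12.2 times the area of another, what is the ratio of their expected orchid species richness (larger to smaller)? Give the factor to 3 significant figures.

2.63

S₂/S₁ = (A₂/A₁)^z = 12.2^0.387
ln(S₂/S₁) = 0.387 × ln 12.2 = 0.387 × 2.5014 = 0.9681
S₂/S₁ = e^0.9681 ≈ 2.633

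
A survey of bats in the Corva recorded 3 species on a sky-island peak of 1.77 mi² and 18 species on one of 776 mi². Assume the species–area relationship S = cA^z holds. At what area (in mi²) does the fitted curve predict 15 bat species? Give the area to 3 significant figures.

z = ln(18/3) / ln(776/1.77) = 1.7918 / 6.0832 = 0.2945
c = 3 / 1.77^0.2945 = 3 / 1.183 = 2.536
A = (15/2.536)^(1/0.2945) ⇒ ln A = ln(5.916)/0.2945 = 6.0352
A = e^6.0352 ≈ 417.9 mi²

418 mi²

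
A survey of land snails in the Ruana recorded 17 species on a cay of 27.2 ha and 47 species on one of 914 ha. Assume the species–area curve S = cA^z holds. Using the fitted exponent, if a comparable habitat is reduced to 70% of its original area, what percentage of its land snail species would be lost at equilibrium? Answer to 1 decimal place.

9.8%

z = ln(47/17) / ln(914/27.2) = 1.0169 / 3.5146 = 0.2893
S_new/S_old = (A_new/A_old)^z = 0.7^0.2893 = exp(0.2893 × -0.3567) = 0.9019
Fraction lost = 1 − 0.9019 = 0.09806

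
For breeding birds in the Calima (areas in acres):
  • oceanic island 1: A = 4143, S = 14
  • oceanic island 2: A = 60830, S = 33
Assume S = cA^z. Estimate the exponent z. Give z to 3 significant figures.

Taking logs: ln S = ln c + z ln A, so z = (ln S₂ − ln S₁)/(ln A₂ − ln A₁).
z = ln(33/14) / ln(60830/4143) = ln(2.357) / ln(14.68) = 0.8575 / 2.6867 = 0.3192

0.319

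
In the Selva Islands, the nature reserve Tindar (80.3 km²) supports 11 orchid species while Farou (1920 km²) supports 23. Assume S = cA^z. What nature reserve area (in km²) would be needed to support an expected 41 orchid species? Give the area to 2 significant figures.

23000 km²

z = ln(23/11) / ln(1920/80.3) = 0.7376 / 3.1743 = 0.2324
c = 11 / 80.3^0.2324 = 11 / 2.771 = 3.97
A = (41/3.97)^(1/0.2324) ⇒ ln A = ln(10.33)/0.2324 = 10.0479
A = e^10.0479 ≈ 23107 km²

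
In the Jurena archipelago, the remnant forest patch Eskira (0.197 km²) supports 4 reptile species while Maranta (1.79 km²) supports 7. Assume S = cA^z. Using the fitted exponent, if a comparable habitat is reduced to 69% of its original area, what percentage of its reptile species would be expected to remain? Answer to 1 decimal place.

z = ln(7/4) / ln(1.79/0.197) = 0.5596 / 2.2068 = 0.2536
S_new/S_old = (A_new/A_old)^z = 0.69^0.2536 = exp(0.2536 × -0.3711) = 0.9102

91.0%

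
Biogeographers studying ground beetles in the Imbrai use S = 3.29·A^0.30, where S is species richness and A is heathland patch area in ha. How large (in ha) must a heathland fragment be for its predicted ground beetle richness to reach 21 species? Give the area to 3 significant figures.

482 ha

21 = 3.29 × A^0.3  ⇒  A^0.3 = 21/3.29 = 6.383
ln A = ln(6.383) / 0.3 = 1.8536 / 0.3 = 6.1788
A = e^6.1788 ≈ 482.4 ha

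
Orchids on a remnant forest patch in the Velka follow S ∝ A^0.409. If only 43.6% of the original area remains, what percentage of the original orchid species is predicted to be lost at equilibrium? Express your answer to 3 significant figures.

28.8%

S_new/S_old = (A_new/A_old)^z = 0.436^0.409
= exp(0.409 × ln 0.436) = exp(0.409 × -0.8301) = exp(-0.3395) ≈ 0.7121
Fraction lost = 1 − 0.7121 = 0.2879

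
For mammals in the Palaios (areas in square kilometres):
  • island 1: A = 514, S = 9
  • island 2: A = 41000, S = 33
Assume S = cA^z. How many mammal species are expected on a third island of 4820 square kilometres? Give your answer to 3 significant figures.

z = ln(33/9) / ln(41000/514) = 1.2993 / 4.3791 = 0.2967
c = 9 / 514^0.2967 = 9 / 6.373 = 1.412
S₃ = 1.412 × 4820^0.2967 = 1.412 × 12.38 ≈ 17.48

17.5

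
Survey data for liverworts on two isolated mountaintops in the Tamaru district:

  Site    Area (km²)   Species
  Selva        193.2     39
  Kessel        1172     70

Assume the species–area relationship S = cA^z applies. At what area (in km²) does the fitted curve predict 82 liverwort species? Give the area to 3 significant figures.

z = ln(70/39) / ln(1172/193.2) = 0.5849 / 1.8027 = 0.3245
c = 39 / 193.2^0.3245 = 39 / 5.517 = 7.068
A = (82/7.068)^(1/0.3245) ⇒ ln A = ln(11.6)/0.3245 = 7.5541
A = e^7.5541 ≈ 1909 km²

1910 km²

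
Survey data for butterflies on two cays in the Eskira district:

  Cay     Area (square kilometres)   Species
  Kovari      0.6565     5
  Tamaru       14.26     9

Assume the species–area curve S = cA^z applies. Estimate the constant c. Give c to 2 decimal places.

z = ln(S₂/S₁) / ln(A₂/A₁) = ln(9/5) / ln(14.26/0.6565) = 0.5878 / 3.0783 = 0.1909
c = S₁ / A₁^z = 5 / 0.6565^0.1909 = 5 / 0.9228 = 5.418

5.42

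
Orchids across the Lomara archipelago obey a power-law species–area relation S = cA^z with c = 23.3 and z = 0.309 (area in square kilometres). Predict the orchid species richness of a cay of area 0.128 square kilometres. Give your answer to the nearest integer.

S = 23.3 × 0.128^0.309
ln S = ln 23.3 + 0.309 × ln 0.128 = 3.1485 + 0.309 × -2.0557 = 2.5132
S = e^2.5132 ≈ 12.34

12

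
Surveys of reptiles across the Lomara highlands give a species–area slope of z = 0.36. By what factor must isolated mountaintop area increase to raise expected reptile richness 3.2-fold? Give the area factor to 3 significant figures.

(A₂/A₁)^0.36 = 3.2, so A₂/A₁ = 3.2^(1/0.36) = 3.2^2.778
ln(A₂/A₁) = ln 3.2 / 0.36 = 1.1632 / 0.36 = 3.2310
A₂/A₁ = e^3.2310 ≈ 25.3

25.3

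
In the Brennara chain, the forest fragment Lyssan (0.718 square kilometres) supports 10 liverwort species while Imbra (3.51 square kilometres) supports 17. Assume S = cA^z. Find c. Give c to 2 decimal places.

11.17

z = ln(S₂/S₁) / ln(A₂/A₁) = ln(17/10) / ln(3.51/0.718) = 0.5306 / 1.5869 = 0.3344
c = S₁ / A₁^z = 10 / 0.718^0.3344 = 10 / 0.8951 = 11.17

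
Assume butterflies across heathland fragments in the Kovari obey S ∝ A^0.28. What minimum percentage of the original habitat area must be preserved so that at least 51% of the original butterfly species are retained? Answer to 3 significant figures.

Need (A_new/A_old)^0.28 = 0.51, so A_new/A_old = 0.51^(1/0.28) = 0.51^3.571
ln(A_new/A_old) = ln 0.51 / 0.28 = -0.6733 / 0.28 = -2.4048
A_new/A_old = e^-2.4048 ≈ 0.09028

9.03%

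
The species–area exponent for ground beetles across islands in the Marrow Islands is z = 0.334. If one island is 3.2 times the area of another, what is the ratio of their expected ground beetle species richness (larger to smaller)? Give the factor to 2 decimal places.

1.47

S₂/S₁ = (A₂/A₁)^z = 3.2^0.334
ln(S₂/S₁) = 0.334 × ln 3.2 = 0.334 × 1.1632 = 0.3885
S₂/S₁ = e^0.3885 ≈ 1.475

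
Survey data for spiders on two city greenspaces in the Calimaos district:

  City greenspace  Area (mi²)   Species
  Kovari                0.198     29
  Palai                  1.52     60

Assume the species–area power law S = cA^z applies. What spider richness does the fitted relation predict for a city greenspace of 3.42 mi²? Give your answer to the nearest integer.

80

z = ln(60/29) / ln(1.52/0.198) = 0.7270 / 2.0382 = 0.3567
c = 29 / 0.198^0.3567 = 29 / 0.5612 = 51.68
S₃ = 51.68 × 3.42^0.3567 = 51.68 × 1.551 ≈ 80.13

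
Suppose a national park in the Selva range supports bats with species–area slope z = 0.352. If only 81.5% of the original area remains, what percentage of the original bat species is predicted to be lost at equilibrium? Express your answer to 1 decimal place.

S_new/S_old = (A_new/A_old)^z = 0.815^0.352
= exp(0.352 × ln 0.815) = exp(0.352 × -0.2046) = exp(-0.0720) ≈ 0.9305
Fraction lost = 1 − 0.9305 = 0.06948

6.9%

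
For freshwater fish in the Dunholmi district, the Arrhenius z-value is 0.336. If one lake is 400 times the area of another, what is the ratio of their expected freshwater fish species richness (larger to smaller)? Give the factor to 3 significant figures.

7.49

S₂/S₁ = (A₂/A₁)^z = 400^0.336
ln(S₂/S₁) = 0.336 × ln 400 = 0.336 × 5.9915 = 2.0131
S₂/S₁ = e^2.0131 ≈ 7.487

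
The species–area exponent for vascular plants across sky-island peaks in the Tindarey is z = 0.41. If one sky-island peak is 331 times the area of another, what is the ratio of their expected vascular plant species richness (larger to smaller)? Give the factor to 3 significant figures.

S₂/S₁ = (A₂/A₁)^z = 331^0.41
ln(S₂/S₁) = 0.41 × ln 331 = 0.41 × 5.8021 = 2.3789
S₂/S₁ = e^2.3789 ≈ 10.79

10.8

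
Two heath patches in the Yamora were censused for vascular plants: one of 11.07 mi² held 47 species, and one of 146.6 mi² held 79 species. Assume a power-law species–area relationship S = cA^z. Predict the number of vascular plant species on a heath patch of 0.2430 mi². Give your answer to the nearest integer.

22

z = ln(79/47) / ln(146.6/11.07) = 0.5193 / 2.5835 = 0.2010
c = 47 / 11.07^0.2010 = 47 / 1.621 = 28.99
S₃ = 28.99 × 0.243^0.2010 = 28.99 × 0.7525 ≈ 21.81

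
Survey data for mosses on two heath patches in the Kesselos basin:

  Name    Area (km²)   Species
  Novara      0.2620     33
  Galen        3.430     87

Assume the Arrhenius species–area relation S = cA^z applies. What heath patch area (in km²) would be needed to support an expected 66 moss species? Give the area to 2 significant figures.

1.6 km²

z = ln(87/33) / ln(3.43/0.262) = 0.9694 / 2.5720 = 0.3769
c = 33 / 0.262^0.3769 = 33 / 0.6036 = 54.67
A = (66/54.67)^(1/0.3769) ⇒ ln A = ln(1.207)/0.3769 = 0.4996
A = e^0.4996 ≈ 1.648 km²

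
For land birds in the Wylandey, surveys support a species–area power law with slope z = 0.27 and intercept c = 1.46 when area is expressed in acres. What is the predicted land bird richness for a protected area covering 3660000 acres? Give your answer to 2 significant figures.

86

S = 1.46 × 3660000^0.27 = 1.46 × 59.18 ≈ 86.4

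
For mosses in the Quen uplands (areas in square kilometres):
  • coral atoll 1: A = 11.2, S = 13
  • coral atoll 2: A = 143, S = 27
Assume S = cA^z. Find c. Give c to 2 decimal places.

z = ln(S₂/S₁) / ln(A₂/A₁) = ln(27/13) / ln(143/11.2) = 0.7309 / 2.5469 = 0.2870
c = S₁ / A₁^z = 13 / 11.2^0.2870 = 13 / 2 = 6.499

6.50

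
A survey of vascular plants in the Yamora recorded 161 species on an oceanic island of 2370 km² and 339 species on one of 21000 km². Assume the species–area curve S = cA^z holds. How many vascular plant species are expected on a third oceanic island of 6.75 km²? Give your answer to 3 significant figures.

z = ln(339/161) / ln(21000/2370) = 0.7446 / 2.1816 = 0.3413
c = 161 / 2370^0.3413 = 161 / 14.18 = 11.35
S₃ = 11.35 × 6.75^0.3413 = 11.35 × 1.919 ≈ 21.78

21.8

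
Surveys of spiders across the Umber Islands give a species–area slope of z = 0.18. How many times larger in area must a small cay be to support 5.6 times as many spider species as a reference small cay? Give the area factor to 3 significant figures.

(A₂/A₁)^0.18 = 5.6, so A₂/A₁ = 5.6^(1/0.18) = 5.6^5.556
ln(A₂/A₁) = ln 5.6 / 0.18 = 1.7228 / 0.18 = 9.5709
A₂/A₁ = e^9.5709 ≈ 14342

14300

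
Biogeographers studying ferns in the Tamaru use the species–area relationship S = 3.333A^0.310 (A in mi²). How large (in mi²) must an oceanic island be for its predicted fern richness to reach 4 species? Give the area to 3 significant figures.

1.80 mi²

4 = 3.333 × A^0.31  ⇒  A^0.31 = 4/3.333 = 1.2
ln A = ln(1.2) / 0.31 = 0.1824 / 0.31 = 0.5885
A = e^0.5885 ≈ 1.801 mi²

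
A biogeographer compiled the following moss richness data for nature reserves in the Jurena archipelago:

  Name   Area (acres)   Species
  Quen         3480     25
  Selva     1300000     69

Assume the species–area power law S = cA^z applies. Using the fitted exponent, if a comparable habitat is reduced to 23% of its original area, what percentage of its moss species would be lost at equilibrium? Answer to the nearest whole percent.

22%

z = ln(69/25) / ln(1300000/3480) = 1.0152 / 5.9231 = 0.1714
S_new/S_old = (A_new/A_old)^z = 0.23^0.1714 = exp(0.1714 × -1.4697) = 0.7773
Fraction lost = 1 − 0.7773 = 0.2227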